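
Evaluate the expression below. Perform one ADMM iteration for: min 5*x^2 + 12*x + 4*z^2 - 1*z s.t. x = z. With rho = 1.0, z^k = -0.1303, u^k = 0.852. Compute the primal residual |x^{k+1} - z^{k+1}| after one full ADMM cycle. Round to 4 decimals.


ADMM iteration with rho = 1.0, z^k = -0.1303, u^k = 0.852
Step 1: x-update.
Minimize 5*x^2 + 12*x + (1.0/2)*(x + 0.1303 + 0.852)^2
FOC: (2*5 + 1.0)*x = -12 + 1.0*(-0.1303 - 0.852)
x^{k+1} = -1.1802
Step 2: z-update.
Minimize 4*z^2 - 1*z + (1.0/2)*(-1.1802 - z + 0.852)^2
FOC: (2*4 + 1.0)*z = 1 + 1.0*(-1.1802 + 0.852)
z^{k+1} = 0.0746
Step 3: u-update.
u^{k+1} = 0.852 - 1.1802 - 0.0746 = -0.4029
Step 4: Primal residual = |-1.1802 - 0.0746| = 1.2549


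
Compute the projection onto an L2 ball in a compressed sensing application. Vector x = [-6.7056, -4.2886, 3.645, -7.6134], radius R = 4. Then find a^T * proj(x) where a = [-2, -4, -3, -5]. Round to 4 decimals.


Step 1: Compute ||x|| (intermediates to 6 decimals).
||x|| = sqrt((-6.7056)^2 + (-4.2886)^2 + 3.645^2 + (-7.6134)^2) = 11.602028
Step 2: Project.
Since ||x|| > R, scale = R/||x|| = 4/11.602028 = 0.344767, proj(x) = scale * x
proj(x) = [-2.31187, -1.478568, 1.256676, -2.624849]
Step 3: Dot product.
a^T * proj(x) = -2*(-2.31187) - 4*(-1.478568) - 3*1.256676 - 5*(-2.624849) = 19.8922


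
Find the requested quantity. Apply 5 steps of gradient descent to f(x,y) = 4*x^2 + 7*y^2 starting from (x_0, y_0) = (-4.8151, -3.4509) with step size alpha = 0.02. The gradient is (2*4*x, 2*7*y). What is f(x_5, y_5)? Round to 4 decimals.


Gradient descent on f(x,y) = 4*x^2 + 7*y^2.
Starting point: (-4.8151, -3.4509), alpha = 0.02
Step 1: grad_x = 2*4*-4.8151 = -38.5208, grad_y = 2*7*-3.4509 = -48.3126
  x_1 = -4.8151 - 0.02*-38.5208 = -4.0447
  y_1 = -3.4509 - 0.02*-48.3126 = -2.4846
Step 2: grad_x = 2*4*-4.0447 = -32.3575, grad_y = 2*7*-2.4846 = -34.7851
  x_2 = -4.0447 - 0.02*-32.3575 = -3.3975
  y_2 = -2.4846 - 0.02*-34.7851 = -1.7889
Step 3: grad_x = 2*4*-3.3975 = -27.1803, grad_y = 2*7*-1.7889 = -25.0453
  x_3 = -3.3975 - 0.02*-27.1803 = -2.8539
  y_3 = -1.7889 - 0.02*-25.0453 = -1.288
Step 4: grad_x = 2*4*-2.8539 = -22.8314, grad_y = 2*7*-1.288 = -18.0326
  x_4 = -2.8539 - 0.02*-22.8314 = -2.3973
  y_4 = -1.288 - 0.02*-18.0326 = -0.9274
Step 5: grad_x = 2*4*-2.3973 = -19.1784, grad_y = 2*7*-0.9274 = -12.9835
  x_5 = -2.3973 - 0.02*-19.1784 = -2.0137
  y_5 = -0.9274 - 0.02*-12.9835 = -0.6677
f(-2.0137, -0.6677) = 4*(-2.0137)^2 + 7*(-0.6677)^2 = 19.3414


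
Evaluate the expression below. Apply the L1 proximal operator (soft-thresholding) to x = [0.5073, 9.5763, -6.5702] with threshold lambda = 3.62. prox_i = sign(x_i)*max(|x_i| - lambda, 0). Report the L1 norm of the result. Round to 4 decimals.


Soft-thresholding with lambda = 3.62:
prox(0.5073) = sign(0.5073)*max(|0.5073| - 3.62, 0) = 0.0
prox(9.5763) = sign(9.5763)*max(|9.5763| - 3.62, 0) = 5.9563
prox(-6.5702) = sign(-6.5702)*max(|-6.5702| - 3.62, 0) = -2.9502
prox(x) = [0.0, 5.9563, -2.9502]
||prox(x)||_1 = 0.0 + 5.9563 + 2.9502 = 8.9065


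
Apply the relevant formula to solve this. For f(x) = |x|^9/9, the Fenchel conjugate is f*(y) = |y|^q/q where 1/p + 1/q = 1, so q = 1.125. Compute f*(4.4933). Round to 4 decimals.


The conjugate exponent q satisfies 1/p + 1/q = 1.
p = 9, so q = 9/(9 - 1) = 1.125
|y|^q = 4.4933^1.125 = 5.4217
f*(4.4933) = 5.4217 / 1.125 = 4.8193


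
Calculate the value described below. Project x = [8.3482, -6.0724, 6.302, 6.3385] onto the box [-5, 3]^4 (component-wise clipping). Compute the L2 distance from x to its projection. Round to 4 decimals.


Project each component onto [-5, 3].
clip(8.3482) = 3.0, clip(-6.0724) = -5.0, clip(6.302) = 3.0, clip(6.3385) = 3.0
Projection = [3.0, -5.0, 3.0, 3.0]
Squared diffs: [28.6032, 1.15, 10.9032, 11.1456]
Distance = sqrt(51.802) = 7.1974


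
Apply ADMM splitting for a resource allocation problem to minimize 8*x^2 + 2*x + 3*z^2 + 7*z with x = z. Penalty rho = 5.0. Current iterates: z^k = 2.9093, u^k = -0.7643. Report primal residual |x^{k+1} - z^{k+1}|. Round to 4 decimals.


ADMM iteration with rho = 5.0, z^k = 2.9093, u^k = -0.7643
Step 1: x-update.
Minimize 8*x^2 + 2*x + (5.0/2)*(x - 2.9093 - 0.7643)^2
FOC: (2*8 + 5.0)*x = -2 + 5.0*(2.9093 + 0.7643)
x^{k+1} = 0.7794
Step 2: z-update.
Minimize 3*z^2 + 7*z + (5.0/2)*(0.7794 - z - 0.7643)^2
FOC: (2*3 + 5.0)*z = -7 + 5.0*(0.7794 - 0.7643)
z^{k+1} = -0.6295
Step 3: u-update.
u^{k+1} = -0.7643 + 0.7794 + 0.6295 = 0.6446
Step 4: Primal residual = |0.7794 + 0.6295| = 1.4089


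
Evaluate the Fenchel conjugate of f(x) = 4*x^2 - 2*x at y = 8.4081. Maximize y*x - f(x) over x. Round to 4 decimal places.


f*(y) = sup_x {y*x - a*x^2 - b*x} = sup_x {(y-b)*x - a*x^2}
FOC: (y - b) - 2a*x = 0 => x* = (y - b)/(2a)
x* = (8.4081 + 2)/(2*4) = 1.301
f*(8.4081) = (y-b)^2/(4a) = (8.4081 + 2)^2/(4*4)
= 108.3285/16 = 6.7705


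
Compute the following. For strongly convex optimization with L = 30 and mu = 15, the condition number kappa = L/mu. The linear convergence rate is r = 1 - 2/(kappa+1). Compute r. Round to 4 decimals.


Step 1: Compute the condition number.
kappa = L/mu = 30/15 = 2.0
Step 2: Compute the convergence rate.
r = 1 - 2/(kappa + 1) = 1 - 2*mu/(L + mu) = (L - mu)/(L + mu) = 15/45 = 0.3333


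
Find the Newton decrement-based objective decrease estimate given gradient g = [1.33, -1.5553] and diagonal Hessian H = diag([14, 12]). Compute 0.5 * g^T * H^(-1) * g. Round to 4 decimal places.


Step 1: H is diagonal, so H^(-1) * g = [0.095, -0.1296].
Step 2: g^T H^(-1) g = sum_i g_i^2 / H_ii
  = (1.33)^2/14 + (-1.5553)^2/12
  = 0.1264 + 0.2016 = 0.3279
Step 3: Objective decrease = 0.5 * g^T H^(-1) g = 0.164


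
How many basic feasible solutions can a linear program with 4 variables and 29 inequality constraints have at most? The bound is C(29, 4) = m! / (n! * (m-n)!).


Each vertex corresponds to some choice of n active constraints out of m, so the number of vertices is at most C(m, n) = m! / (n!(m-n)!).
m = 29, n = 4
Numerator: 29 * 28 * 27 * 26
Denominator: 4! = 24
C(29, 4) = 23751


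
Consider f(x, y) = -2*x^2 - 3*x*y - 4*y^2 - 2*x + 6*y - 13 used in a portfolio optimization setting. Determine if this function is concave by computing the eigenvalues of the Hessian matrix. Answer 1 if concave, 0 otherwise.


The Hessian of f(x,y) = -2*x^2 - 3*x*y - 4*y^2 - 2*x + 6*y - 13 is:
H = [[-4, -3], [-3, -8]]
Trace = -4 - 8 = -12
Determinant = -4*-8 - (-3)^2 = 23
Discriminant = (-12)^2 - 4*23 = 52.0
Eigenvalues: lambda_1 = -9.6056, lambda_2 = -2.3944
The function is concave.

1


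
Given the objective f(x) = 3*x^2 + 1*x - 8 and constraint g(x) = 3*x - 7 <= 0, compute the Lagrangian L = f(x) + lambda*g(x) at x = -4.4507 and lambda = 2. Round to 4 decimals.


Step 1: Evaluate f(x).
f(-4.4507) = 3*(-4.4507)^2 + 1*(-4.4507) - 8 = 46.9755
Step 2: Evaluate g(x).
g(-4.4507) = 3*-4.4507 - 7 = -20.3521
Step 3: Compute Lagrangian.
L = 46.9755 + 2*-20.3521 = 6.2713


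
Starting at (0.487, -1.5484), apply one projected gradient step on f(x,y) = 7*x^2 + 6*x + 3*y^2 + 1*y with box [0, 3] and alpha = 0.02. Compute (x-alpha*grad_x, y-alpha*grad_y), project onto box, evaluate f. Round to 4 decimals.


Step 1: Compute gradient at (0.487, -1.5484).
grad_x = 2*7*0.487 + 6 = 12.818
grad_y = 2*3*-1.5484 + 1 = -8.2904
Step 2: Gradient step.
x_raw = 0.487 - 0.02*12.818 = 0.2306
y_raw = -1.5484 - 0.02*-8.2904 = -1.3826
Step 3: Project onto [0, 3].
x_proj = clip(0.2306) = 0.2306
y_proj = clip(-1.3826) = 0.0
Step 4: Evaluate f.
f(0.2306, 0.0) = 1.7562


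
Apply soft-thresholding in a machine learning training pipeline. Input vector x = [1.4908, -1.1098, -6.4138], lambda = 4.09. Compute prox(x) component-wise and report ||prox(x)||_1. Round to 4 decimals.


Soft-thresholding with lambda = 4.09:
prox(1.4908) = sign(1.4908)*max(|1.4908| - 4.09, 0) = 0.0
prox(-1.1098) = sign(-1.1098)*max(|-1.1098| - 4.09, 0) = 0.0
prox(-6.4138) = sign(-6.4138)*max(|-6.4138| - 4.09, 0) = -2.3238
prox(x) = [0.0, 0.0, -2.3238]
||prox(x)||_1 = 0.0 + 0.0 + 2.3238 = 2.3238


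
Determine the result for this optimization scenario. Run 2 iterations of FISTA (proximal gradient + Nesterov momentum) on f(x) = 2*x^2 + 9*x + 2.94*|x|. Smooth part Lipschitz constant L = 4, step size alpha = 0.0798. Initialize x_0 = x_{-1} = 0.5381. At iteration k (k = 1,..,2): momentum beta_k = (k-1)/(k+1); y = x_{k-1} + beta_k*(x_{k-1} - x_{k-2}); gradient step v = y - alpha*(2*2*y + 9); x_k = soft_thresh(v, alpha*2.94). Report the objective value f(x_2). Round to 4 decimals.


FISTA on f(x) = 2*x^2 + 9*x + 2.94*|x|
L = 4, alpha = 0.0798
Iteration 1: beta = 0.0, y = 0.5381 + 0.0*(0.5381 - 0.5381) = 0.5381
  grad(y) = 11.1524, v = y - alpha*grad = -0.3519
  prox(v) = soft_thresh(-0.3519, 0.2346) = -0.1172
Iteration 2: beta = 0.3333, y = -0.1172 + 0.3333*(-0.1172 - 0.5381) = -0.3357
  grad(y) = 7.6572, v = y - alpha*grad = -0.9467
  prox(v) = soft_thresh(-0.9467, 0.2346) = -0.7121
f(x_2) = 2*(-0.7121)^2 + 9*(-0.7121) + 2.94*|-0.7121| = -3.3013


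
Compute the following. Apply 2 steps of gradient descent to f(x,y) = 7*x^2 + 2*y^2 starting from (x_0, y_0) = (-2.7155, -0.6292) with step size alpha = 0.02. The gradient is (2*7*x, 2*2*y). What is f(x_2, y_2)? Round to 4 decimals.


Gradient descent on f(x,y) = 7*x^2 + 2*y^2.
Starting point: (-2.7155, -0.6292), alpha = 0.02
Step 1: grad_x = 2*7*-2.7155 = -38.017, grad_y = 2*2*-0.6292 = -2.5168
  x_1 = -2.7155 - 0.02*-38.017 = -1.9552
  y_1 = -0.6292 - 0.02*-2.5168 = -0.5789
Step 2: grad_x = 2*7*-1.9552 = -27.3722, grad_y = 2*2*-0.5789 = -2.3155
  x_2 = -1.9552 - 0.02*-27.3722 = -1.4077
  y_2 = -0.5789 - 0.02*-2.3155 = -0.5326
f(-1.4077, -0.5326) = 7*(-1.4077)^2 + 2*(-0.5326)^2 = 14.4389


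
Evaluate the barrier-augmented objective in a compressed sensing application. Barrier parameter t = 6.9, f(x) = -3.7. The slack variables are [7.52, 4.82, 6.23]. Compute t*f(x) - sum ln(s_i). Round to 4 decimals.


Step 1: Compute log-barrier.
ln values: [2.0176, 1.5728, 1.8294]
phi = -(2.0176 + 1.5728 + 1.8294) = -5.4197
Step 2: Compute augmented objective.
t*f(x) = 6.9*-3.7 = -25.53
Total = -25.53 - 5.4197 = -30.9497


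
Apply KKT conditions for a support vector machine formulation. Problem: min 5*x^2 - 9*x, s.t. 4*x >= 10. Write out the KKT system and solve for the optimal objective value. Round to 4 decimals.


Step 1: Try lambda = 0 (constraint inactive).
x_unc = 9/(2*5) = 0.9
Check: 4*0.9 = 3.6 < 10 -- violated!
Step 2: Constraint must be active: 4*x = 10
x* = 10/4 = 2.5
lambda = (2*5*2.5 - 9)/4 = 4.0
Step 3: Compute optimal value.
f(x*) = 5*2.5^2 - 9*2.5 = 8.75


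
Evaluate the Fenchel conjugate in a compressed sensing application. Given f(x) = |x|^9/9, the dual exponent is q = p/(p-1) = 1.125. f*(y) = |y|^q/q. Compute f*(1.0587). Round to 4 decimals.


The conjugate exponent q satisfies 1/p + 1/q = 1.
p = 9, so q = 9/(9 - 1) = 1.125
|y|^q = 1.0587^1.125 = 1.0663
f*(1.0587) = 1.0663 / 1.125 = 0.9478


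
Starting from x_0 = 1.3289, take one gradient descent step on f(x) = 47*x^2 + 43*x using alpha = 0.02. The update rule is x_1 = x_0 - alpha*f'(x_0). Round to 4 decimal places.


We compute the gradient at x_0 and apply the update.
f'(x) = 94*x + 43
f'(1.3289) = 94*1.3289 + 43 = 167.9166
x_1 = 1.3289 - 0.02*167.9166 = -2.0294


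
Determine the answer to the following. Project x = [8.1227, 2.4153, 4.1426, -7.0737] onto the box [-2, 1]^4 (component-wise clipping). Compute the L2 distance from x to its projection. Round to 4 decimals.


Project each component onto [-2, 1].
clip(8.1227) = 1.0, clip(2.4153) = 1.0, clip(4.1426) = 1.0, clip(-7.0737) = -2.0
Projection = [1.0, 1.0, 1.0, -2.0]
Squared diffs: [50.7329, 2.0031, 9.8759, 25.7424]
Distance = sqrt(88.3543) = 9.3997


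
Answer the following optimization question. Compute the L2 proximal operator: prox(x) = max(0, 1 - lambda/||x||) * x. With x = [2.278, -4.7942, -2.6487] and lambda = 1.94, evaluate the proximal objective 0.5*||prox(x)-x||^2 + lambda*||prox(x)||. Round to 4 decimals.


Step 1: Compute ||x||.
||x|| = 5.9321
Step 2: Compute scaling factor.
scale = max(0, 1 - 1.94/5.9321) = 0.673
Step 3: prox(x) = [1.533, -3.2263, -1.7825]
||prox(x)|| = 3.9921
Step 4: Proximal objective.
0.5*||prox-x||^2 = 1.8818
lambda*||prox|| = 7.7447
Total = 9.6264


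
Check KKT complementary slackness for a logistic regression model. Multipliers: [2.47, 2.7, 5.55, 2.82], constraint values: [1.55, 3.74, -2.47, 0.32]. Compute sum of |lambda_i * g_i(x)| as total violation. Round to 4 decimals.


KKT complementary slackness check:
lambda_1 * g_1 = 2.47 * 1.55 = 3.8285
lambda_2 * g_2 = 2.7 * 3.74 = 10.098
lambda_3 * g_3 = 5.55 * -2.47 = -13.7085
lambda_4 * g_4 = 2.82 * 0.32 = 0.9024
Total violation = 3.8285 + 10.098 + 13.7085 + 0.9024 = 28.5374


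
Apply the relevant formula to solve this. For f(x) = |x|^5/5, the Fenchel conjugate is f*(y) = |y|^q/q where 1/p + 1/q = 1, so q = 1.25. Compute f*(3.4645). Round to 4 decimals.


The conjugate exponent q satisfies 1/p + 1/q = 1.
p = 5, so q = 5/(5 - 1) = 1.25
|y|^q = 3.4645^1.25 = 4.7266
f*(3.4645) = 4.7266 / 1.25 = 3.7813


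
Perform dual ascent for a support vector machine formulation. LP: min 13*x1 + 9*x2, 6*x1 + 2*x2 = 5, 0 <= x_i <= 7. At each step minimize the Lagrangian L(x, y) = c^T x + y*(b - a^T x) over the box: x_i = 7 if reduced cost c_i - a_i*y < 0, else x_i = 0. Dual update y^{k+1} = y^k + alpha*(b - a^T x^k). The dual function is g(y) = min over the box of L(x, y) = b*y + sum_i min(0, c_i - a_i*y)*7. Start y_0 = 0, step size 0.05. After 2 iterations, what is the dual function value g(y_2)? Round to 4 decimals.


Dual ascent for LP: min 13*x1 + 9*x2, 6*x1 + 2*x2 = 5, 0 <= x_i <= 7
Step 1: y^k = 0.0, reduced costs: (13.0, 9.0)
  x^k = (0.0, 0.0), subgradient = b - a^T x = 5.0
  y^{k+1} = 0.0 + 0.05*5.0 = 0.25
Step 2: y^k = 0.25, reduced costs: (11.5, 8.5)
  x^k = (0.0, 0.0), subgradient = b - a^T x = 5.0
  y^{k+1} = 0.25 + 0.05*5.0 = 0.5
Dual objective at y_2 = 0.5: reduced costs (10.0, 8.0), box minimizer x = (0.0, 0.0)
g(y_2) = b*y + (c1 - a1*y)*x1 + (c2 - a2*y)*x2 = 5*0.5 + 10.0*0.0 + 8.0*0.0 = 2.5 + 0.0 + 0.0 = 2.5


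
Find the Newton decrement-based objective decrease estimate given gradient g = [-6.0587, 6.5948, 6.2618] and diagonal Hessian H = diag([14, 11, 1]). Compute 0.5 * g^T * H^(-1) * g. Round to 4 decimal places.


Step 1: H is diagonal, so H^(-1) * g = [-0.4328, 0.5995, 6.2618].
Step 2: g^T H^(-1) g = sum_i g_i^2 / H_ii
  = (-6.0587)^2/14 + (6.5948)^2/11 + (6.2618)^2/1
  = 2.622 + 3.9538 + 39.2101 = 45.7859
Step 3: Objective decrease = 0.5 * g^T H^(-1) g = 22.8929


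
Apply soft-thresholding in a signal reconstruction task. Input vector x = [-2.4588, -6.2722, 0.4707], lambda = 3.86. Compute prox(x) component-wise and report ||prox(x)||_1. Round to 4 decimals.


Soft-thresholding with lambda = 3.86:
prox(-2.4588) = sign(-2.4588)*max(|-2.4588| - 3.86, 0) = 0.0
prox(-6.2722) = sign(-6.2722)*max(|-6.2722| - 3.86, 0) = -2.4122
prox(0.4707) = sign(0.4707)*max(|0.4707| - 3.86, 0) = 0.0
prox(x) = [0.0, -2.4122, 0.0]
||prox(x)||_1 = 0.0 + 2.4122 + 0.0 = 2.4122


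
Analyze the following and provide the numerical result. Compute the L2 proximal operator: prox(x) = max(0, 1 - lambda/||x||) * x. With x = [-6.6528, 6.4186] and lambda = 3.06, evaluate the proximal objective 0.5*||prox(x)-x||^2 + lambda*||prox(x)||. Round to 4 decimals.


Step 1: Compute ||x||.
||x|| = 9.2444
Step 2: Compute scaling factor.
scale = max(0, 1 - 3.06/9.2444) = 0.669
Step 3: prox(x) = [-4.4506, 4.294]
||prox(x)|| = 6.1844
Step 4: Proximal objective.
0.5*||prox-x||^2 = 4.6818
lambda*||prox|| = 18.9243
Total = 23.6059


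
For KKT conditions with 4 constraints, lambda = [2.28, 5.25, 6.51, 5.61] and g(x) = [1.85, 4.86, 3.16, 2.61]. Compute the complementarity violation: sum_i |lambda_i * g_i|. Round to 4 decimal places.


KKT complementary slackness check:
lambda_1 * g_1 = 2.28 * 1.85 = 4.218
lambda_2 * g_2 = 5.25 * 4.86 = 25.515
lambda_3 * g_3 = 6.51 * 3.16 = 20.5716
lambda_4 * g_4 = 5.61 * 2.61 = 14.6421
Total violation = 4.218 + 25.515 + 20.5716 + 14.6421 = 64.9467


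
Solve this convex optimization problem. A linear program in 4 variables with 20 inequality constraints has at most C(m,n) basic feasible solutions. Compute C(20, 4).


Each vertex corresponds to some choice of n active constraints out of m, so the number of vertices is at most C(m, n) = m! / (n!(m-n)!).
m = 20, n = 4
Numerator: 20 * 19 * 18 * 17
Denominator: 4! = 24
C(20, 4) = 4845


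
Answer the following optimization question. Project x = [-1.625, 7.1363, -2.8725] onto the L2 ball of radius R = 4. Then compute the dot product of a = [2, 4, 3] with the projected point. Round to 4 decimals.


Step 1: Compute ||x|| (intermediates to 6 decimals).
||x|| = sqrt((-1.625)^2 + 7.1363^2 + (-2.8725)^2) = 7.862484
Step 2: Project.
Since ||x|| > R, scale = R/||x|| = 4/7.862484 = 0.508745, proj(x) = scale * x
proj(x) = [-0.826711, 3.630557, -1.46137]
Step 3: Dot product.
a^T * proj(x) = 2*(-0.826711) + 4*3.630557 + 3*(-1.46137) = 8.4847


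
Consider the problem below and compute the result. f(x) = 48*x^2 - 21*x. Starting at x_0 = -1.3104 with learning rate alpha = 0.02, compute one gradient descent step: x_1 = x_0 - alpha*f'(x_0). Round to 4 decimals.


We compute the gradient at x_0 and apply the update.
f'(x) = 96*x - 21
f'(-1.3104) = 96*-1.3104 - 21 = -146.7984
x_1 = -1.3104 - 0.02*-146.7984 = 1.6256


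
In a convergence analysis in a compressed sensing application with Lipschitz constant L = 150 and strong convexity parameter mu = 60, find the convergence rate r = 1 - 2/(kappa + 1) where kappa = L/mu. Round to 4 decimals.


Step 1: Compute the condition number.
kappa = L/mu = 150/60 = 2.5
Step 2: Compute the convergence rate.
r = 1 - 2/(kappa + 1) = 1 - 2*mu/(L + mu) = (L - mu)/(L + mu) = 90/210 = 0.4286


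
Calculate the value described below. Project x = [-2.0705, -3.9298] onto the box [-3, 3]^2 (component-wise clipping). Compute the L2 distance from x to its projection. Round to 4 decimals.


Project each component onto [-3, 3].
clip(-2.0705) = -2.0705, clip(-3.9298) = -3.0
Projection = [-2.0705, -3.0]
Squared diffs: [0.0, 0.8645]
Distance = sqrt(0.8645) = 0.9298


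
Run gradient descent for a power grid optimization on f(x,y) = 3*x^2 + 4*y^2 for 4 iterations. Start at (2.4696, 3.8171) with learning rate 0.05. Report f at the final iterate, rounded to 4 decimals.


Gradient descent on f(x,y) = 3*x^2 + 4*y^2.
Starting point: (2.4696, 3.8171), alpha = 0.05
Step 1: grad_x = 2*3*2.4696 = 14.8176, grad_y = 2*4*3.8171 = 30.5368
  x_1 = 2.4696 - 0.05*14.8176 = 1.7287
  y_1 = 3.8171 - 0.05*30.5368 = 2.2903
Step 2: grad_x = 2*3*1.7287 = 10.3723, grad_y = 2*4*2.2903 = 18.3221
  x_2 = 1.7287 - 0.05*10.3723 = 1.2101
  y_2 = 2.2903 - 0.05*18.3221 = 1.3742
Step 3: grad_x = 2*3*1.2101 = 7.2606, grad_y = 2*4*1.3742 = 10.9932
  x_3 = 1.2101 - 0.05*7.2606 = 0.8471
  y_3 = 1.3742 - 0.05*10.9932 = 0.8245
Step 4: grad_x = 2*3*0.8471 = 5.0824, grad_y = 2*4*0.8245 = 6.5959
  x_4 = 0.8471 - 0.05*5.0824 = 0.593
  y_4 = 0.8245 - 0.05*6.5959 = 0.4947
f(0.593, 0.4947) = 3*0.593^2 + 4*0.4947^2 = 2.0337


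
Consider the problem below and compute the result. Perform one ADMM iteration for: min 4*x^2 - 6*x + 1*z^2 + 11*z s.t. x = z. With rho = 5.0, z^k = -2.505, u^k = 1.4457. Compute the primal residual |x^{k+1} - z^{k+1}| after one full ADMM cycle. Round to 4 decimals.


ADMM iteration with rho = 5.0, z^k = -2.505, u^k = 1.4457
Step 1: x-update.
Minimize 4*x^2 - 6*x + (5.0/2)*(x + 2.505 + 1.4457)^2
FOC: (2*4 + 5.0)*x = 6 + 5.0*(-2.505 - 1.4457)
x^{k+1} = -1.058
Step 2: z-update.
Minimize 1*z^2 + 11*z + (5.0/2)*(-1.058 - z + 1.4457)^2
FOC: (2*1 + 5.0)*z = -11 + 5.0*(-1.058 + 1.4457)
z^{k+1} = -1.2945
Step 3: u-update.
u^{k+1} = 1.4457 - 1.058 + 1.2945 = 1.6822
Step 4: Primal residual = |-1.058 + 1.2945| = 0.2365


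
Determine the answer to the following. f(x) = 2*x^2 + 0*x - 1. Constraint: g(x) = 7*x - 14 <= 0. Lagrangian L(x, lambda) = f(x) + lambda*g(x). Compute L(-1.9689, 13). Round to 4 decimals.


Step 1: Evaluate f(x).
f(-1.9689) = 2*(-1.9689)^2 + 0*(-1.9689) - 1 = 6.7531
Step 2: Evaluate g(x).
g(-1.9689) = 7*-1.9689 - 14 = -27.7823
Step 3: Compute Lagrangian.
L = 6.7531 + 13*-27.7823 = -354.4168


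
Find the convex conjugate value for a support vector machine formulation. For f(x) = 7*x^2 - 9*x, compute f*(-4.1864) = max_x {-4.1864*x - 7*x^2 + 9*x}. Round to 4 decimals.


f*(y) = sup_x {y*x - a*x^2 - b*x} = sup_x {(y-b)*x - a*x^2}
FOC: (y - b) - 2a*x = 0 => x* = (y - b)/(2a)
x* = (-4.1864 + 9)/(2*7) = 0.3438
f*(-4.1864) = (y-b)^2/(4a) = (-4.1864 + 9)^2/(4*7)
= 23.1707/28 = 0.8275


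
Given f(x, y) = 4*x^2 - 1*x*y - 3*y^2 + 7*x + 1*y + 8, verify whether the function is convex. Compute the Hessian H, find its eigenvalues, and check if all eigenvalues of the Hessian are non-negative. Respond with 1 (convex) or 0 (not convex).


The Hessian of f(x,y) = 4*x^2 - 1*x*y - 3*y^2 + 7*x + 1*y + 8 is:
H = [[8, -1], [-1, -6]]
Trace = 8 - 6 = 2
Determinant = 8*-6 - (-1)^2 = -49
Discriminant = (2)^2 - 4*-49 = 200.0
Eigenvalues: lambda_1 = -6.0711, lambda_2 = 8.0711
The function is not convex.

0


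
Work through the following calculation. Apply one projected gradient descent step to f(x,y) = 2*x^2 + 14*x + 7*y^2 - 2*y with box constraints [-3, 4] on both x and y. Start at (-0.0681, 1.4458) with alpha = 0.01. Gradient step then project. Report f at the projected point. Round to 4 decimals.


Step 1: Compute gradient at (-0.0681, 1.4458).
grad_x = 2*2*-0.0681 + 14 = 13.7276
grad_y = 2*7*1.4458 - 2 = 18.2412
Step 2: Gradient step.
x_raw = -0.0681 - 0.01*13.7276 = -0.2054
y_raw = 1.4458 - 0.01*18.2412 = 1.2634
Step 3: Project onto [-3, 4].
x_proj = clip(-0.2054) = -0.2054
y_proj = clip(1.2634) = 1.2634
Step 4: Evaluate f.
f(-0.2054, 1.2634) = 5.8554


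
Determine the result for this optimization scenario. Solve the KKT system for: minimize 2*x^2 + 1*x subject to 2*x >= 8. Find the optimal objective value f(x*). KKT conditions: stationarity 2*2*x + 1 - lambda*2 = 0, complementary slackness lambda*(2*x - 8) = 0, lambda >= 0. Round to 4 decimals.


Step 1: Try lambda = 0 (constraint inactive).
x_unc = -1/(2*2) = -0.25
Check: 2*-0.25 = -0.5 < 8 -- violated!
Step 2: Constraint must be active: 2*x = 8
x* = 8/2 = 4.0
lambda = (2*2*4.0 + 1)/2 = 8.5
Step 3: Compute optimal value.
f(x*) = 2*4.0^2 + 1*4.0 = 36.0


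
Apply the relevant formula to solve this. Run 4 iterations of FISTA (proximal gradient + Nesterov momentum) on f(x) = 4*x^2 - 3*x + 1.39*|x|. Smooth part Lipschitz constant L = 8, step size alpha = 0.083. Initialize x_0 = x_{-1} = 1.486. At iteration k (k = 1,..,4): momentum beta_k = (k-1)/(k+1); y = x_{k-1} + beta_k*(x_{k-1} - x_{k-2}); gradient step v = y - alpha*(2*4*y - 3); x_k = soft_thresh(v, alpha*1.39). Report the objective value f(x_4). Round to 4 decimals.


FISTA on f(x) = 4*x^2 - 3*x + 1.39*|x|
L = 8, alpha = 0.083
Iteration 1: beta = 0.0, y = 1.486 + 0.0*(1.486 - 1.486) = 1.486
  grad(y) = 8.888, v = y - alpha*grad = 0.7483
  prox(v) = soft_thresh(0.7483, 0.1154) = 0.6329
Iteration 2: beta = 0.3333, y = 0.6329 + 0.3333*(0.6329 - 1.486) = 0.3486
  grad(y) = -0.2115, v = y - alpha*grad = 0.3661
  prox(v) = soft_thresh(0.3661, 0.1154) = 0.2507
Iteration 3: beta = 0.5, y = 0.2507 + 0.5*(0.2507 - 0.6329) = 0.0597
  grad(y) = -2.5227, v = y - alpha*grad = 0.269
  prox(v) = soft_thresh(0.269, 0.1154) = 0.1537
Iteration 4: beta = 0.6, y = 0.1537 + 0.6*(0.1537 - 0.2507) = 0.0954
  grad(y) = -2.2365, v = y - alpha*grad = 0.2811
  prox(v) = soft_thresh(0.2811, 0.1154) = 0.1657
f(x_4) = 4*0.1657^2 - 3*0.1657 + 1.39*|0.1657| = -0.1569


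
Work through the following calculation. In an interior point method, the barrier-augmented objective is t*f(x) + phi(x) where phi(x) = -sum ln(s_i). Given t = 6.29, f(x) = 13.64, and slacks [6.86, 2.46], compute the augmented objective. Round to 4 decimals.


Step 1: Compute log-barrier.
ln values: [1.9257, 0.9002]
phi = -(1.9257 + 0.9002) = -2.8259
Step 2: Compute augmented objective.
t*f(x) = 6.29*13.64 = 85.7956
Total = 85.7956 - 2.8259 = 82.9697


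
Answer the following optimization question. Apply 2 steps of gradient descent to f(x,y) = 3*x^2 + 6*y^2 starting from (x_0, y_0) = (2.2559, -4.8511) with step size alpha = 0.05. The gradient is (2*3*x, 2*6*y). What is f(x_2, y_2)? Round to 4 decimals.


Gradient descent on f(x,y) = 3*x^2 + 6*y^2.
Starting point: (2.2559, -4.8511), alpha = 0.05
Step 1: grad_x = 2*3*2.2559 = 13.5354, grad_y = 2*6*-4.8511 = -58.2132
  x_1 = 2.2559 - 0.05*13.5354 = 1.5791
  y_1 = -4.8511 - 0.05*-58.2132 = -1.9404
Step 2: grad_x = 2*3*1.5791 = 9.4748, grad_y = 2*6*-1.9404 = -23.2853
  x_2 = 1.5791 - 0.05*9.4748 = 1.1054
  y_2 = -1.9404 - 0.05*-23.2853 = -0.7762
f(1.1054, -0.7762) = 3*1.1054^2 + 6*(-0.7762)^2 = 7.2804


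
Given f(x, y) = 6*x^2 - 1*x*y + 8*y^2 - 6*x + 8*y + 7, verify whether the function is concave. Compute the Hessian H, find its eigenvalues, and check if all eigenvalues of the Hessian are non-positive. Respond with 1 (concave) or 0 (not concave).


The Hessian of f(x,y) = 6*x^2 - 1*x*y + 8*y^2 - 6*x + 8*y + 7 is:
H = [[12, -1], [-1, 16]]
Trace = 12 + 16 = 28
Determinant = 12*16 - (-1)^2 = 191
Discriminant = (28)^2 - 4*191 = 20.0
Eigenvalues: lambda_1 = 11.7639, lambda_2 = 16.2361
The function is not concave.

0


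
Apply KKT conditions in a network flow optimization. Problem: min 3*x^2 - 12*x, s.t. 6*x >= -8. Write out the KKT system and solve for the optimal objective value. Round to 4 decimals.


Step 1: Try lambda = 0 (constraint inactive).
Stationarity: 2*3*x - 12 = 0
x* = 12/(2*3) = 2.0
Check constraint: 6*2.0 = 12.0 >= -8 -- satisfied.
Step 2: Compute optimal value.
f(x*) = 3*2.0^2 - 12*2.0 = -12.0


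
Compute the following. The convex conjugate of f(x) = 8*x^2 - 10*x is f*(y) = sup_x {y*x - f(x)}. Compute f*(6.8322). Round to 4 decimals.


f*(y) = sup_x {y*x - a*x^2 - b*x} = sup_x {(y-b)*x - a*x^2}
FOC: (y - b) - 2a*x = 0 => x* = (y - b)/(2a)
x* = (6.8322 + 10)/(2*8) = 1.052
f*(6.8322) = (y-b)^2/(4a) = (6.8322 + 10)^2/(4*8)
= 283.323/32 = 8.8538


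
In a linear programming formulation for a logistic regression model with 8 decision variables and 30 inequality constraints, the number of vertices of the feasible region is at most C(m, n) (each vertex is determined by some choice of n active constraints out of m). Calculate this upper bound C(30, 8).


Each vertex corresponds to some choice of n active constraints out of m, so the number of vertices is at most C(m, n) = m! / (n!(m-n)!).
m = 30, n = 8
Numerator: 30 * 29 * 28 * 27 * 26 * 25 * 24 * 23
Denominator: 8! = 40320
C(30, 8) = 5852925


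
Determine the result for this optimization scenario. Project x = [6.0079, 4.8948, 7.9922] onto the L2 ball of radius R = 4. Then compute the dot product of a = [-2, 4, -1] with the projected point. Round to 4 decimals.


Step 1: Compute ||x|| (intermediates to 6 decimals).
||x|| = sqrt(6.0079^2 + 4.8948^2 + 7.9922^2) = 11.132349
Step 2: Project.
Since ||x|| > R, scale = R/||x|| = 4/11.132349 = 0.359313, proj(x) = scale * x
proj(x) = [2.158717, 1.758765, 2.871701]
Step 3: Dot product.
a^T * proj(x) = -2*2.158717 + 4*1.758765 - 1*2.871701 = -0.1541


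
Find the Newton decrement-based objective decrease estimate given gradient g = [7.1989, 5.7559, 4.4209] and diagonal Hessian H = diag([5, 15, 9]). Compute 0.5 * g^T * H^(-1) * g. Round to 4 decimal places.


Step 1: H is diagonal, so H^(-1) * g = [1.4398, 0.3837, 0.4912].
Step 2: g^T H^(-1) g = sum_i g_i^2 / H_ii
  = (7.1989)^2/5 + (5.7559)^2/15 + (4.4209)^2/9
  = 10.3648 + 2.2087 + 2.1716 = 14.7451
Step 3: Objective decrease = 0.5 * g^T H^(-1) g = 7.3726


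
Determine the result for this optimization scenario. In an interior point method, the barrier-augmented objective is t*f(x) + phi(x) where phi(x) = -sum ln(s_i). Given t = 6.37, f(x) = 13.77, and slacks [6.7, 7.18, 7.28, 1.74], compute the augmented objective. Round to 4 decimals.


Step 1: Compute log-barrier.
ln values: [1.9021, 1.9713, 1.9851, 0.5539]
phi = -(1.9021 + 1.9713 + 1.9851 + 0.5539) = -6.4124
Step 2: Compute augmented objective.
t*f(x) = 6.37*13.77 = 87.7149
Total = 87.7149 - 6.4124 = 81.3025


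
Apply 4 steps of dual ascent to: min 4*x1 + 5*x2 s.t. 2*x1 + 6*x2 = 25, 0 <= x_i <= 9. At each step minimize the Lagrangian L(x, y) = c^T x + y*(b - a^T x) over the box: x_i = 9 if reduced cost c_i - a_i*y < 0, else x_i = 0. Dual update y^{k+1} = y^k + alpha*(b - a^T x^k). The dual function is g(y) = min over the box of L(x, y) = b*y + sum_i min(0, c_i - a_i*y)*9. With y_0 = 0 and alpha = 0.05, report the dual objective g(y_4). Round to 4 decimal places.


Dual ascent for LP: min 4*x1 + 5*x2, 2*x1 + 6*x2 = 25, 0 <= x_i <= 9
Step 1: y^k = 0.0, reduced costs: (4.0, 5.0)
  x^k = (0.0, 0.0), subgradient = b - a^T x = 25.0
  y^{k+1} = 0.0 + 0.05*25.0 = 1.25
Step 2: y^k = 1.25, reduced costs: (1.5, -2.5)
  x^k = (0.0, 9.0), subgradient = b - a^T x = -29.0
  y^{k+1} = 1.25 + 0.05*-29.0 = -0.2
Step 3: y^k = -0.2, reduced costs: (4.4, 6.2)
  x^k = (0.0, 0.0), subgradient = b - a^T x = 25.0
  y^{k+1} = -0.2 + 0.05*25.0 = 1.05
Step 4: y^k = 1.05, reduced costs: (1.9, -1.3)
  x^k = (0.0, 9.0), subgradient = b - a^T x = -29.0
  y^{k+1} = 1.05 + 0.05*-29.0 = -0.4
Dual objective at y_4 = -0.4: reduced costs (4.8, 7.4), box minimizer x = (0.0, 0.0)
g(y_4) = b*y + (c1 - a1*y)*x1 + (c2 - a2*y)*x2 = 25*(-0.4) + 4.8*0.0 + 7.4*0.0 = -10.0 + 0.0 + 0.0 = -10.0


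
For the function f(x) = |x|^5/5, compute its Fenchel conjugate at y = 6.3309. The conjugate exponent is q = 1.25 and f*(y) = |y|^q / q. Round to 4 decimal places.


The conjugate exponent q satisfies 1/p + 1/q = 1.
p = 5, so q = 5/(5 - 1) = 1.25
|y|^q = 6.3309^1.25 = 10.0423
f*(6.3309) = 10.0423 / 1.25 = 8.0338


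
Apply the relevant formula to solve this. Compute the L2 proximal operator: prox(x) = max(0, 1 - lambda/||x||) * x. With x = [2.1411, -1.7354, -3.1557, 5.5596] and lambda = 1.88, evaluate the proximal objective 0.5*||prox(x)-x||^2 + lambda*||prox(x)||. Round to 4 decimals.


Step 1: Compute ||x||.
||x|| = 6.9616
Step 2: Compute scaling factor.
scale = max(0, 1 - 1.88/6.9616) = 0.7299
Step 3: prox(x) = [1.5629, -1.2667, -2.3035, 4.0582]
||prox(x)|| = 5.0816
Step 4: Proximal objective.
0.5*||prox-x||^2 = 1.7672
lambda*||prox|| = 9.5534
Total = 11.3206


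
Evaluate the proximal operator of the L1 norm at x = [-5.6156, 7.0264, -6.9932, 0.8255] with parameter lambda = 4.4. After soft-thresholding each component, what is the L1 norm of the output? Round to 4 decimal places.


Soft-thresholding with lambda = 4.4:
prox(-5.6156) = sign(-5.6156)*max(|-5.6156| - 4.4, 0) = -1.2156
prox(7.0264) = sign(7.0264)*max(|7.0264| - 4.4, 0) = 2.6264
prox(-6.9932) = sign(-6.9932)*max(|-6.9932| - 4.4, 0) = -2.5932
prox(0.8255) = sign(0.8255)*max(|0.8255| - 4.4, 0) = 0.0
prox(x) = [-1.2156, 2.6264, -2.5932, 0.0]
||prox(x)||_1 = 1.2156 + 2.6264 + 2.5932 + 0.0 = 6.4352


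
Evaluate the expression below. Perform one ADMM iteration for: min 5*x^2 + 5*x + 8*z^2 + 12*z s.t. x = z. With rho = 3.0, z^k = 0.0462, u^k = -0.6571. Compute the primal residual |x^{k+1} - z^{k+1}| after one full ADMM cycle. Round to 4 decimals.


ADMM iteration with rho = 3.0, z^k = 0.0462, u^k = -0.6571
Step 1: x-update.
Minimize 5*x^2 + 5*x + (3.0/2)*(x - 0.0462 - 0.6571)^2
FOC: (2*5 + 3.0)*x = -5 + 3.0*(0.0462 + 0.6571)
x^{k+1} = -0.2223
Step 2: z-update.
Minimize 8*z^2 + 12*z + (3.0/2)*(-0.2223 - z - 0.6571)^2
FOC: (2*8 + 3.0)*z = -12 + 3.0*(-0.2223 - 0.6571)
z^{k+1} = -0.7704
Step 3: u-update.
u^{k+1} = -0.6571 - 0.2223 + 0.7704 = -0.109
Step 4: Primal residual = |-0.2223 + 0.7704| = 0.5481


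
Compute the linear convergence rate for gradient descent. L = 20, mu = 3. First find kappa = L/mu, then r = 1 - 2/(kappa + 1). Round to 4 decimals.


Step 1: Compute the condition number.
kappa = L/mu = 20/3 = 6.6667
Step 2: Compute the convergence rate.
r = 1 - 2/(kappa + 1) = 1 - 2*mu/(L + mu) = (L - mu)/(L + mu) = 17/23 = 0.7391


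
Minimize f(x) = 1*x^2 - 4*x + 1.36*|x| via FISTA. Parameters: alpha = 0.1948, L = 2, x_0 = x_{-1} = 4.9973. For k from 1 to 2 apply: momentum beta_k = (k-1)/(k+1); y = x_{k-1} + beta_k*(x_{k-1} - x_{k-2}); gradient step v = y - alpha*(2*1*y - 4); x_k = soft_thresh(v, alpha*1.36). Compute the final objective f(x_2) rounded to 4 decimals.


FISTA on f(x) = 1*x^2 - 4*x + 1.36*|x|
L = 2, alpha = 0.1948
Iteration 1: beta = 0.0, y = 4.9973 + 0.0*(4.9973 - 4.9973) = 4.9973
  grad(y) = 5.9946, v = y - alpha*grad = 3.8296
  prox(v) = soft_thresh(3.8296, 0.2649) = 3.5646
Iteration 2: beta = 0.3333, y = 3.5646 + 0.3333*(3.5646 - 4.9973) = 3.0871
  grad(y) = 2.1741, v = y - alpha*grad = 2.6635
  prox(v) = soft_thresh(2.6635, 0.2649) = 2.3986
f(x_2) = 1*2.3986^2 - 4*2.3986 + 1.36*|2.3986| = -0.579


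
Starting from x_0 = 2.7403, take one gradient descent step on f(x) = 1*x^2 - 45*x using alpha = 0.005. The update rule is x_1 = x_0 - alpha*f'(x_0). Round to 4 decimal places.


We compute the gradient at x_0 and apply the update.
f'(x) = 2*x - 45
f'(2.7403) = 2*2.7403 - 45 = -39.5194
x_1 = 2.7403 - 0.005*-39.5194 = 2.9379


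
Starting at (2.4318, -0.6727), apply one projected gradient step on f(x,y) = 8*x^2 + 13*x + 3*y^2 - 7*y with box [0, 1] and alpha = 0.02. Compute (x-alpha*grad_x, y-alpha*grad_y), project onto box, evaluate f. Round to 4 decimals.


Step 1: Compute gradient at (2.4318, -0.6727).
grad_x = 2*8*2.4318 + 13 = 51.9088
grad_y = 2*3*-0.6727 - 7 = -11.0362
Step 2: Gradient step.
x_raw = 2.4318 - 0.02*51.9088 = 1.3936
y_raw = -0.6727 - 0.02*-11.0362 = -0.452
Step 3: Project onto [0, 1].
x_proj = clip(1.3936) = 1.0
y_proj = clip(-0.452) = 0.0
Step 4: Evaluate f.
f(1.0, 0.0) = 21.0


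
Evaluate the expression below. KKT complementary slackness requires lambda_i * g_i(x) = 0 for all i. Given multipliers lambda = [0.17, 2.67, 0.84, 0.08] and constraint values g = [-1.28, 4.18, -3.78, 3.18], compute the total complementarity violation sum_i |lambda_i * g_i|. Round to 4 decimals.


KKT complementary slackness check:
lambda_1 * g_1 = 0.17 * -1.28 = -0.2176
lambda_2 * g_2 = 2.67 * 4.18 = 11.1606
lambda_3 * g_3 = 0.84 * -3.78 = -3.1752
lambda_4 * g_4 = 0.08 * 3.18 = 0.2544
Total violation = 0.2176 + 11.1606 + 3.1752 + 0.2544 = 14.8078


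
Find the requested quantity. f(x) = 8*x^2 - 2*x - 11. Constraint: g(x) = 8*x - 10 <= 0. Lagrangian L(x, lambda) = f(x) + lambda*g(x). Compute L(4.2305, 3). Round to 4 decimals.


Step 1: Evaluate f(x).
f(4.2305) = 8*4.2305^2 - 2*4.2305 - 11 = 123.716
Step 2: Evaluate g(x).
g(4.2305) = 8*4.2305 - 10 = 23.844
Step 3: Compute Lagrangian.
L = 123.716 + 3*23.844 = 195.248


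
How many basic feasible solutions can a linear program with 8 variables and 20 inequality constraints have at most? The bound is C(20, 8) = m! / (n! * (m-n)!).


Each vertex corresponds to some choice of n active constraints out of m, so the number of vertices is at most C(m, n) = m! / (n!(m-n)!).
m = 20, n = 8
Numerator: 20 * 19 * 18 * 17 * 16 * 15 * 14 * 13
Denominator: 8! = 40320
C(20, 8) = 125970


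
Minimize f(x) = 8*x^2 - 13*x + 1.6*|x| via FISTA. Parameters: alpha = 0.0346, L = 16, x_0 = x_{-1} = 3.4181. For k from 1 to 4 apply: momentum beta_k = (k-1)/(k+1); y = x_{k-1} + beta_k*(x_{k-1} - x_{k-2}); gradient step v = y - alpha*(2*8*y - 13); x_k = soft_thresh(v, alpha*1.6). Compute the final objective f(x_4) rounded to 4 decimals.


FISTA on f(x) = 8*x^2 - 13*x + 1.6*|x|
L = 16, alpha = 0.0346
Iteration 1: beta = 0.0, y = 3.4181 + 0.0*(3.4181 - 3.4181) = 3.4181
  grad(y) = 41.6896, v = y - alpha*grad = 1.9756
  prox(v) = soft_thresh(1.9756, 0.0554) = 1.9203
Iteration 2: beta = 0.3333, y = 1.9203 + 0.3333*(1.9203 - 3.4181) = 1.421
  grad(y) = 9.7361, v = y - alpha*grad = 1.0841
  prox(v) = soft_thresh(1.0841, 0.0554) = 1.0288
Iteration 3: beta = 0.5, y = 1.0288 + 0.5*(1.0288 - 1.9203) = 0.583
  grad(y) = -3.6716, v = y - alpha*grad = 0.7101
  prox(v) = soft_thresh(0.7101, 0.0554) = 0.6547
Iteration 4: beta = 0.6, y = 0.6547 + 0.6*(0.6547 - 1.0288) = 0.4303
  grad(y) = -6.1159, v = y - alpha*grad = 0.6419
  prox(v) = soft_thresh(0.6419, 0.0554) = 0.5865
f(x_4) = 8*0.5865^2 - 13*0.5865 + 1.6*|0.5865| = -3.9343


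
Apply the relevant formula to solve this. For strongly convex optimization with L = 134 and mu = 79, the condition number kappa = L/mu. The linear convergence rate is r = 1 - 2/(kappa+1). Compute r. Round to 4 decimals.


Step 1: Compute the condition number.
kappa = L/mu = 134/79 = 1.6962
Step 2: Compute the convergence rate.
r = 1 - 2/(kappa + 1) = 1 - 2*mu/(L + mu) = (L - mu)/(L + mu) = 55/213 = 0.2582


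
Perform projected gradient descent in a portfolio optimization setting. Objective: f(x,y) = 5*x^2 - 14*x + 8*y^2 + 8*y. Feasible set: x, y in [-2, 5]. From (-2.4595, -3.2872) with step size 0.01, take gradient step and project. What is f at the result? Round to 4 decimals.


Step 1: Compute gradient at (-2.4595, -3.2872).
grad_x = 2*5*-2.4595 - 14 = -38.595
grad_y = 2*8*-3.2872 + 8 = -44.5952
Step 2: Gradient step.
x_raw = -2.4595 - 0.01*-38.595 = -2.0736
y_raw = -3.2872 - 0.01*-44.5952 = -2.8412
Step 3: Project onto [-2, 5].
x_proj = clip(-2.0736) = -2.0
y_proj = clip(-2.8412) = -2.0
Step 4: Evaluate f.
f(-2.0, -2.0) = 64.0


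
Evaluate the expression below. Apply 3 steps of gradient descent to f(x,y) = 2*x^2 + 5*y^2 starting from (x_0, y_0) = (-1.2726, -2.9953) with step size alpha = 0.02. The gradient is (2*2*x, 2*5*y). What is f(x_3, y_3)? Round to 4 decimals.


Gradient descent on f(x,y) = 2*x^2 + 5*y^2.
Starting point: (-1.2726, -2.9953), alpha = 0.02
Step 1: grad_x = 2*2*-1.2726 = -5.0904, grad_y = 2*5*-2.9953 = -29.953
  x_1 = -1.2726 - 0.02*-5.0904 = -1.1708
  y_1 = -2.9953 - 0.02*-29.953 = -2.3962
Step 2: grad_x = 2*2*-1.1708 = -4.6832, grad_y = 2*5*-2.3962 = -23.9624
  x_2 = -1.1708 - 0.02*-4.6832 = -1.0771
  y_2 = -2.3962 - 0.02*-23.9624 = -1.917
Step 3: grad_x = 2*2*-1.0771 = -4.3085, grad_y = 2*5*-1.917 = -19.1699
  x_3 = -1.0771 - 0.02*-4.3085 = -0.991
  y_3 = -1.917 - 0.02*-19.1699 = -1.5336
f(-0.991, -1.5336) = 2*(-0.991)^2 + 5*(-1.5336)^2 = 13.7235


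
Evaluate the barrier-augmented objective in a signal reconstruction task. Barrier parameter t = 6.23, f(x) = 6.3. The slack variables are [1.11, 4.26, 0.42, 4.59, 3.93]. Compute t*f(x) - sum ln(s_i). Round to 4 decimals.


Step 1: Compute log-barrier.
ln values: [0.1044, 1.4493, -0.8675, 1.5239, 1.3686]
phi = -(0.1044 + 1.4493 - 0.8675 + 1.5239 + 1.3686) = -3.5786
Step 2: Compute augmented objective.
t*f(x) = 6.23*6.3 = 39.249
Total = 39.249 - 3.5786 = 35.6704


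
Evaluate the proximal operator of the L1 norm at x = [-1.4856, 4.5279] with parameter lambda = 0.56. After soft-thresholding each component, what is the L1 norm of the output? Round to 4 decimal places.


Soft-thresholding with lambda = 0.56:
prox(-1.4856) = sign(-1.4856)*max(|-1.4856| - 0.56, 0) = -0.9256
prox(4.5279) = sign(4.5279)*max(|4.5279| - 0.56, 0) = 3.9679
prox(x) = [-0.9256, 3.9679]
||prox(x)||_1 = 0.9256 + 3.9679 = 4.8935


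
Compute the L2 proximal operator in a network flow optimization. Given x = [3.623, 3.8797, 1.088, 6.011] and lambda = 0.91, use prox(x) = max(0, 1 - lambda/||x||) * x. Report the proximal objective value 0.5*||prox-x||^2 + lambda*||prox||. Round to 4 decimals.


Step 1: Compute ||x||.
||x|| = 8.0928
Step 2: Compute scaling factor.
scale = max(0, 1 - 0.91/8.0928) = 0.8876
Step 3: prox(x) = [3.2156, 3.4434, 0.9657, 5.3351]
||prox(x)|| = 7.1828
Step 4: Proximal objective.
0.5*||prox-x||^2 = 0.4141
lambda*||prox|| = 6.5363
Total = 6.9504


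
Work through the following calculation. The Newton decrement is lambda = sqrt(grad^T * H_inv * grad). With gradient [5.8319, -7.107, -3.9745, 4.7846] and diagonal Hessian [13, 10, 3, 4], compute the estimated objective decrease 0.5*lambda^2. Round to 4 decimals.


Step 1: H is diagonal, so H^(-1) * g = [0.4486, -0.7107, -1.3248, 1.1962].
Step 2: g^T H^(-1) g = sum_i g_i^2 / H_ii
  = (5.8319)^2/13 + (-7.107)^2/10 + (-3.9745)^2/3 + (4.7846)^2/4
  = 2.6162 + 5.0509 + 5.2656 + 5.7231 = 18.6558
Step 3: Objective decrease = 0.5 * g^T H^(-1) g = 9.3279
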